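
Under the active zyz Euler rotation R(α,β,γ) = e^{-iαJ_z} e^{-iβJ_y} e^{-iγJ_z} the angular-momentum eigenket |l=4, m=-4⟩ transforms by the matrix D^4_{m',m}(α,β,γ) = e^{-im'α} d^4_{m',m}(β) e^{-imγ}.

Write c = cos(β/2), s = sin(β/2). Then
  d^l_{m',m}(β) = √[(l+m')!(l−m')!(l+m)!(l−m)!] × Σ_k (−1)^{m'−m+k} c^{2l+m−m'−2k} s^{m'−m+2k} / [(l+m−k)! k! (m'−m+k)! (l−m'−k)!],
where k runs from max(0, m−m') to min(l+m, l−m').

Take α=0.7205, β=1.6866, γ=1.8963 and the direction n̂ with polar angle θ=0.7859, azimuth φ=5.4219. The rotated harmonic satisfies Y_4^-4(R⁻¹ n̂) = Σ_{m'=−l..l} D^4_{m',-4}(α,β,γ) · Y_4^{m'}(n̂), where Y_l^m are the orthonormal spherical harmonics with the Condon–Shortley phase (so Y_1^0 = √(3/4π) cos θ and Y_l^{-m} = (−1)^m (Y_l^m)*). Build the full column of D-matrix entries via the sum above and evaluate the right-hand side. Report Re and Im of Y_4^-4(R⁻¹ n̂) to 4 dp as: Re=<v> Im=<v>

Need the full column D^4_{m',-4} for m'=−4..4 at α=0.7205, β=1.6866, γ=1.8963.
cos(β/2)=0.665002, sin(β/2)=0.746842
d^4_{-4,-4}: single k=0 term ⇒ +0.038246;  D = -0.019281-0.033030i
d^4_{-3,-4}: single k=0 term ⇒ -0.121488;  D = +0.115247+0.038438i
d^4_{-2,-4}: single k=0 term ⇒ +0.255254;  D = -0.235246+0.099066i
d^4_{-1,-4}: single k=0 term ⇒ -0.405410;  D = +0.176966-0.364746i
d^4_{0,-4}: single k=0 term ⇒ +0.509043;  D = +0.135180+0.490766i
d^4_{1,-4}: single k=0 term ⇒ -0.511335;  D = -0.427288-0.280871i
d^4_{2,-4}: single k=0 term ⇒ +0.406065;  D = +0.402150-0.056256i
d^4_{3,-4}: single k=0 term ⇒ -0.243763;  D = -0.159135+0.184652i
d^4_{4,-4}: single k=0 term ⇒ +0.096790;  D = -0.000889-0.096785i
Y_4^{m'}(θ=0.7859,φ=5.4219) and Σ D·Y over m':
  (-0.0193-0.0330i)·(-0.1058-0.0331i)  (+0.1152+0.0384i)·(-0.2658+0.1658i)  (-0.2352+0.0991i)·(-0.0632+0.4132i)  (+0.1770-0.3647i)·(+0.0765+0.0891i)  (+0.1352+0.4908i)·(-0.3441+0.0000i)  (-0.4273-0.2809i)·(-0.0765+0.0891i)  (+0.4021-0.0563i)·(-0.0632-0.4132i)  (-0.1591+0.1847i)·(+0.2658+0.1658i)  (-0.0009-0.0968i)·(-0.1058+0.0331i)
Y_4^-4(R⁻¹ n̂) = -0.123139-0.417718i

Re=-0.1231 Im=-0.4177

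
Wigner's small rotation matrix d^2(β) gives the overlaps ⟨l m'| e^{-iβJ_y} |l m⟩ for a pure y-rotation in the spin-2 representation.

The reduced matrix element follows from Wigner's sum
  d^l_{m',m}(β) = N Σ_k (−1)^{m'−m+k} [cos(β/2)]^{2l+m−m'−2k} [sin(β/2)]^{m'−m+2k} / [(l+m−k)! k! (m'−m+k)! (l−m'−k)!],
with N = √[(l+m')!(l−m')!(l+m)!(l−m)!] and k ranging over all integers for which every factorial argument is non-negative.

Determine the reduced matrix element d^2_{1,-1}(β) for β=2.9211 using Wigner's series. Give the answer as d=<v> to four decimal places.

d=-0.9401

d^2_{1,-1}(β=2.9211) via Wigner's sum:
Half-angle: c=0.110023, s=0.993929. N=√(6·1·1·6)=6.000000
Admissible k: 0..1 (factorial args all ≥0)
  k=0: (−1)^2·6.0000/(2)·0.1100^2·0.9939^2 = +0.035876
  k=1: (−1)^3·6.0000/(6)·0.1100^0·0.9939^4 = -0.975936
d^2_{1,-1}(2.9211) = +0.035876 -0.975936 = -0.940061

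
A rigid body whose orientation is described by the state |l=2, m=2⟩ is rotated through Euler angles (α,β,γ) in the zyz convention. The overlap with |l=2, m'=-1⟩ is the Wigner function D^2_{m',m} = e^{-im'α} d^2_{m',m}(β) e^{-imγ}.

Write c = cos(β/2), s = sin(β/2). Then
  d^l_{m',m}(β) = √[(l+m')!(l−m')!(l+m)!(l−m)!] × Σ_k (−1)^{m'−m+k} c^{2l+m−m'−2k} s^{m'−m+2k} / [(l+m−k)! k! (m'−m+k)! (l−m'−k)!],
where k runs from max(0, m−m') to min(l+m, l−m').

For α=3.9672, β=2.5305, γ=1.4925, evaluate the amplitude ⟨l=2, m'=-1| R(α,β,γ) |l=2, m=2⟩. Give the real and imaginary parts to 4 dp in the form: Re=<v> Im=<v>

D^2_{-1,2}(3.9672,2.5305,1.4925) = e^{-i·-1·3.9672}·d^2_{-1,2}(2.5305)·e^{-i·2·1.4925}. Compute d first:
c=cos(2.5305/2)=0.300814, s=sin(2.5305/2)=0.953683; N=√[1·6·24·1]=12.000000
The bounds max(0,m−m')=3 and min(l+m,l−m')=3 give 1 term
  k=3: (−1)^0·12.0000/(6)·0.3008^1·0.9537^3 = +0.521843
d^2_{-1,2}(2.5305) = +0.521843
Phases: e^{-i·(-1)·3.9672}=-0.678111-0.734960i, e^{-i·(2)·1.4925}=-0.987764-0.155953i ⇒ D=+0.289724+0.434028i

Re=0.2897 Im=0.4340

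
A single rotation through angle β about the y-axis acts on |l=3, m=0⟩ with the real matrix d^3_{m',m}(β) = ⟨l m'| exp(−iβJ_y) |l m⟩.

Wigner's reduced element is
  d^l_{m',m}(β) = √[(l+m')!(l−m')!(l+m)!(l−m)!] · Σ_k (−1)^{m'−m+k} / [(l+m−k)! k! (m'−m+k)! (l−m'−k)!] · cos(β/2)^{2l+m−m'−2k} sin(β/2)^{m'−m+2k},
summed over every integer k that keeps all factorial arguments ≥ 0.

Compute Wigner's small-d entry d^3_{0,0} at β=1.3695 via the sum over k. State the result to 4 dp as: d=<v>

d=-0.2799

d^3_{0,0}(β=1.3695) via Wigner's sum:
With c≡cos(β/2)=0.774577 and s≡sin(β/2)=0.632479, N=[6·6·6·6]^{1/2}=36.000000
Admissible k: 0..3 (factorial args all ≥0)
  k=0: (−1)^0·36.0000/(36)·0.7746^6·0.6325^0 = +0.215967
  k=1: (−1)^1·36.0000/(4)·0.7746^4·0.6325^2 = -1.295967
  k=2: (−1)^2·36.0000/(4)·0.7746^2·0.6325^4 = +0.864087
  k=3: (−1)^3·36.0000/(36)·0.7746^0·0.6325^6 = -0.064014
d^3_{0,0}(1.3695) = +0.215967 -1.295967 +0.864087 -0.064014 = -0.279928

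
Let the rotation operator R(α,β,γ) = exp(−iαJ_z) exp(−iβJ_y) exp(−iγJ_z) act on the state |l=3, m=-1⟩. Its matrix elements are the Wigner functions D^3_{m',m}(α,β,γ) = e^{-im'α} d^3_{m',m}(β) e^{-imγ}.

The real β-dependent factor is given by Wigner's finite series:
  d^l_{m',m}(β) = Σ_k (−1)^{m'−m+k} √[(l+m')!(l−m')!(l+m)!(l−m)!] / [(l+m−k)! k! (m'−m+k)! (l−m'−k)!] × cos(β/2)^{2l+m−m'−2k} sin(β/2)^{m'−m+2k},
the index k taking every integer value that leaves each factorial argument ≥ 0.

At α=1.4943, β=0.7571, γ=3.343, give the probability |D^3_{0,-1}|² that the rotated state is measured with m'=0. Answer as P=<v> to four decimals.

P=0.2383

D^3_{0,-1}(1.4943,0.7571,3.343) = e^{-i·0·1.4943}·d^3_{0,-1}(0.7571)·e^{-i·-1·3.343}. Compute d first:
c=cos(0.7571/2)=0.929201, s=sin(0.7571/2)=0.369574; N=√[6·6·2·24]=41.569219
The bounds max(0,m−m')=0 and min(l+m,l−m')=2 give 3 terms
  k=0: (−1)^1·41.5692/(12)·0.9292^5·0.3696^1 = -0.886831
  k=1: (−1)^2·41.5692/(4)·0.9292^3·0.3696^3 = +0.420866
  k=2: (−1)^3·41.5692/(12)·0.9292^1·0.3696^5 = -0.022192
d^3_{0,-1}(0.7571) = -0.886831 +0.420866 -0.022192 = -0.488157
|D^3_{0,-1}|² = |d^3_{0,-1}(β)|² = (-0.488157)² = 0.238298 (the z-rotation phases have unit modulus)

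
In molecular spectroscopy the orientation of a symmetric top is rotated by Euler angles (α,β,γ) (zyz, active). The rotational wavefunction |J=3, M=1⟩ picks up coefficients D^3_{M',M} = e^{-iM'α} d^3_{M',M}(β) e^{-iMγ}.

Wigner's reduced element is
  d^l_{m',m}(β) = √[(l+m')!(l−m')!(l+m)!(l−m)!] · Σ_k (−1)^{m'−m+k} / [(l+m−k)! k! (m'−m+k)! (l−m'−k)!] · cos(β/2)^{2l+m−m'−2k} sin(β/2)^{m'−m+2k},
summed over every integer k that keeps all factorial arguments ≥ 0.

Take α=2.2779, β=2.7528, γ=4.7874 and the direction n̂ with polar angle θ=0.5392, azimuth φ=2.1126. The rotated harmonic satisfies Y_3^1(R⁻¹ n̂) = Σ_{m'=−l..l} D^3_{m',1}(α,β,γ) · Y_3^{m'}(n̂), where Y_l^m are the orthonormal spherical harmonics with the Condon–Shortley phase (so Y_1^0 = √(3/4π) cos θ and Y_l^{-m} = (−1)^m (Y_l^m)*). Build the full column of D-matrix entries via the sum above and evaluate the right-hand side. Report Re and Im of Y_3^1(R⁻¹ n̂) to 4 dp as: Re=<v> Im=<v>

Re=-0.0065 Im=0.2096

Need the full column D^3_{m',1} for m'=−3..3 at α=2.2779, β=2.7528, γ=4.7874.
cos(β/2)=0.193174, sin(β/2)=0.981164
d^3_{-3,1}: single k=4 term ⇒ +0.133940;  D = -0.061316+0.119081i
d^3_{-2,1}: k∈[3..4] ⇒ +0.043063 -0.555467 = -0.512404;  D = -0.498723+0.117615i
d^3_{-1,1}: k∈[2..4] ⇒ +0.008043 -0.276666 +0.892177 = +0.623554;  D = -0.503079-0.368417i
d^3_{0,1}: k∈[1..3] ⇒ +0.000914 -0.070760 +0.608484 = +0.538638;  D = +0.040366+0.537124i
d^3_{1,1}: k∈[0..2] ⇒ +0.000052 -0.010724 +0.207499 = +0.196827;  D = +0.139634-0.138720i
d^3_{2,1}: k∈[0..1] ⇒ -0.000835 +0.043063 = +0.042228;  D = -0.042088-0.003441i
d^3_{3,1}: single k=0 term ⇒ +0.005192;  D = +0.003040+0.004209i
Y_3^{m'}(θ=0.5392,φ=2.1126) and Σ D·Y over m':
  (-0.0613+0.1191i)·(+0.0564-0.0031i)  (-0.4987+0.1176i)·(-0.1082+0.2043i)  (-0.5031-0.3684i)·(-0.2295-0.3813i)  (+0.0404+0.5371i)·(+0.2183+0.0000i)  (+0.1396-0.1387i)·(+0.2295-0.3813i)  (-0.0421-0.0034i)·(-0.1082-0.2043i)  (+0.0030+0.0042i)·(-0.0564-0.0031i)
Y_3^1(R⁻¹ n̂) = -0.006500+0.209576i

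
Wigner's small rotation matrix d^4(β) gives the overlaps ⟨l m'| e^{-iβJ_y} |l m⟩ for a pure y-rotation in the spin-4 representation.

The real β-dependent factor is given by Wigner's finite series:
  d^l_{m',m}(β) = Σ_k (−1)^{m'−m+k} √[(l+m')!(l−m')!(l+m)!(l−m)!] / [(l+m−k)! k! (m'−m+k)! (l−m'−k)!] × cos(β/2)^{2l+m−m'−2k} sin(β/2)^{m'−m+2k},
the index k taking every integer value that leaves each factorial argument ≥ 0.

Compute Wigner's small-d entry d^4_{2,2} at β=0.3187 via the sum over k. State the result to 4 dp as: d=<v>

d^4_{2,2}(β=0.3187) via Wigner's sum:
c=cos(0.3187/2)=0.987331, s=sin(0.3187/2)=0.158676; N=√[720·2·720·2]=1440.000000
Admissible k: 0..2 (factorial args all ≥0)
  k=0: (−1)^0·1440.0000/(1440)·0.9873^8·0.1587^0 = +0.903027
  k=1: (−1)^1·1440.0000/(120)·0.9873^6·0.1587^2 = -0.279887
  k=2: (−1)^2·1440.0000/(96)·0.9873^4·0.1587^4 = +0.009036
d^4_{2,2}(0.3187) = +0.903027 -0.279887 +0.009036 = +0.632177

d=0.6322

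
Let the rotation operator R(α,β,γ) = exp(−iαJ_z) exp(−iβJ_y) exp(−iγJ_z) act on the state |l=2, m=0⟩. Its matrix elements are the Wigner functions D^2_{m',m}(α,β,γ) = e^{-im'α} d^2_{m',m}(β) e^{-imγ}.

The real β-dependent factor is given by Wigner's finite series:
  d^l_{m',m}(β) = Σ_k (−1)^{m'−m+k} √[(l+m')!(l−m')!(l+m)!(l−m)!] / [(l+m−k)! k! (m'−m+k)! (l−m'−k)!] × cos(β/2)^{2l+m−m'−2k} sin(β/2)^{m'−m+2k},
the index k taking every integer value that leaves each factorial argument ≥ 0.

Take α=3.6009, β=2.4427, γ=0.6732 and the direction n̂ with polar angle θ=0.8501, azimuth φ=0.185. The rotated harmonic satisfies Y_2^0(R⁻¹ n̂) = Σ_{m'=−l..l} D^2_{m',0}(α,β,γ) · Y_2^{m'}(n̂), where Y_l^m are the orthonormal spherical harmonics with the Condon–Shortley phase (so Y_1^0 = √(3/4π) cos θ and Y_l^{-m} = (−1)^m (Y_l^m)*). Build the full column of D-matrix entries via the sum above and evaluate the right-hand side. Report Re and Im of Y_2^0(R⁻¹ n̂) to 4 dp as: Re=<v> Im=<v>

Re=0.5758 Im=0.0000

Need the full column D^2_{m',0} for m'=−2..2 at α=3.6009, β=2.4427, γ=0.6732.
cos(β/2)=0.342378, sin(β/2)=0.939562
d^2_{-2,0}: single k=2 term ⇒ +0.253477;  D = +0.153840+0.201453i
d^2_{-1,0}: k∈[1..2] ⇒ +0.092367 -0.695597 = -0.603230;  D = +0.540711+0.267428i
d^2_{0,0}: k∈[0..2] ⇒ +0.013741 -0.413925 +0.779296 = +0.379112;  D = +0.379112+0.000000i
d^2_{1,0}: k∈[0..1] ⇒ -0.092367 +0.695597 = +0.603230;  D = -0.540711+0.267428i
d^2_{2,0}: single k=0 term ⇒ +0.253477;  D = +0.153840-0.201453i
Y_2^{m'}(θ=0.8501,φ=0.185) and Σ D·Y over m':
  (+0.1538+0.2015i)·(+0.2033-0.0789i)  (+0.5407+0.2674i)·(+0.3765-0.0705i)  (+0.3791+0.0000i)·(+0.0966+0.0000i)  (-0.5407+0.2674i)·(-0.3765-0.0705i)  (+0.1538-0.2015i)·(+0.2033+0.0789i)
Y_2^0(R⁻¹ n̂) = +0.575814+0.000000i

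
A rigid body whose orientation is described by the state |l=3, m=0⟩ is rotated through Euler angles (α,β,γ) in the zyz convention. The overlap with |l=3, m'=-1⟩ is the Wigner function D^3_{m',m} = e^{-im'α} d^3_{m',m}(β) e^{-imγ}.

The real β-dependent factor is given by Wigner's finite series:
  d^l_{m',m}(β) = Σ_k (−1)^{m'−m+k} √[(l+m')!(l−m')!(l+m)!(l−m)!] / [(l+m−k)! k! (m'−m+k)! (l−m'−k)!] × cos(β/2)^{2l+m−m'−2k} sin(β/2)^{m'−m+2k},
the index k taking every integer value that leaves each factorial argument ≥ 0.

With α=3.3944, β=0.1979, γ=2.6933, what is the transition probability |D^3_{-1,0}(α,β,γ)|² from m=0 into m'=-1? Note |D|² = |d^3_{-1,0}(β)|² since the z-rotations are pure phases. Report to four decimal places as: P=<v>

P=0.1050

First d^3_{-1,0}(β=0.1979), then the phase factors e^{-i(-1)α} and e^{-i(0)γ}:
Half-angle: c=0.995108, s=0.098789. N=√(2·24·6·6)=41.569219
k∈{1,2,3} keeps every argument non-negative
  k=1: (−1)^0·41.5692/(12)·0.9951^5·0.0988^1 = +0.333925
  k=2: (−1)^1·41.5692/(4)·0.9951^3·0.0988^3 = -0.009873
  k=3: (−1)^2·41.5692/(12)·0.9951^1·0.0988^5 = +0.000032
d^3_{-1,0}(0.1979) = +0.333925 -0.009873 +0.000032 = +0.324085
|D^3_{-1,0}|² = |d^3_{-1,0}(β)|² = (+0.324085)² = 0.105031 (the z-rotation phases have unit modulus)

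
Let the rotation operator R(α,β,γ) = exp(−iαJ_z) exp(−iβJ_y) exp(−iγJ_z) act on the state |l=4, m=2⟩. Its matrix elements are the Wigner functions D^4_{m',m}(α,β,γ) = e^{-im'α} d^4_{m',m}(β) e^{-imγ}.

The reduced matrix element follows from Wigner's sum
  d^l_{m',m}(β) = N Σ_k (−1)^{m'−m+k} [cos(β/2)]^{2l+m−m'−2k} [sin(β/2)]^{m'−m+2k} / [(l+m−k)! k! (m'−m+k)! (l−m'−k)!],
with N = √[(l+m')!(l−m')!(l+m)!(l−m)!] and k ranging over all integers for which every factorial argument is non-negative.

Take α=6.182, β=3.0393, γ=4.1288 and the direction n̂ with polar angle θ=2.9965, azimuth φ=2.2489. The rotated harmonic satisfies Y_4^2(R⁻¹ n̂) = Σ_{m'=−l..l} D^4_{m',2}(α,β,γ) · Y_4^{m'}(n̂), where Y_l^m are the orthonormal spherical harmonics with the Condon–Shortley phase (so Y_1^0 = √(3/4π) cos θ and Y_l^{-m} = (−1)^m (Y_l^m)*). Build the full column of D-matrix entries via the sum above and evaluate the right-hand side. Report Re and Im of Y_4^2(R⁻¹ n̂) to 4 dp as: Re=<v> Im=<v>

Need the full column D^4_{m',2} for m'=−4..4 at α=6.182, β=3.0393, γ=4.1288.
cos(β/2)=0.051124, sin(β/2)=0.998692
d^4_{-4,2}: single k=6 term ⇒ +0.013722;  D = -0.009923-0.009478i
d^4_{-3,2}: k∈[5..6] ⇒ +0.001490 -0.189544 = -0.188054;  D = +0.122177+0.142959i
d^4_{-2,2}: k∈[4..6] ⇒ +0.000102 -0.031119 +0.989586 = +0.958569;  D = -0.545977-0.787886i
d^4_{-1,2}: k∈[3..5] ⇒ +0.000005 -0.002816 +0.214923 = +0.212112;  D = -0.102585-0.185655i
d^4_{0,2}: k∈[2..4] ⇒ +0.000000 -0.000172 +0.024602 = +0.024430;  D = -0.009595-0.022467i
d^4_{1,2}: k∈[1..3] ⇒ +0.000000 -0.000007 +0.001877 = +0.001870;  D = -0.000557-0.001785i
d^4_{2,2}: k∈[0..2] ⇒ +0.000000 -0.000000 +0.000102 = +0.000102;  D = -0.000020-0.000100i
d^4_{3,2}: k∈[0..1] ⇒ -0.000000 +0.000004 = +0.000004;  D = -0.000000-0.000004i
d^4_{4,2}: single k=0 term ⇒ +0.000000;  D = +0.000000-0.000000i
Y_4^{m'}(θ=2.9965,φ=2.2489) and Σ D·Y over m':
  (-0.0099-0.0095i)·(-0.0002-0.0001i)  (+0.1222+0.1430i)·(-0.0033+0.0017i)  (-0.5460-0.7879i)·(-0.0087+0.0400i)  (-0.1026-0.1857i)·(+0.1636+0.2031i)  (-0.0096-0.0225i)·(+0.7594+0.0000i)  (-0.0006-0.0018i)·(-0.1636+0.2031i)  (-0.0000-0.0001i)·(-0.0087-0.0400i)  (-0.0000-0.0000i)·(+0.0033+0.0017i)  (+0.0000-0.0000i)·(-0.0002+0.0001i)
Y_4^2(R⁻¹ n̂) = +0.049713-0.083336i

Re=0.0497 Im=-0.0833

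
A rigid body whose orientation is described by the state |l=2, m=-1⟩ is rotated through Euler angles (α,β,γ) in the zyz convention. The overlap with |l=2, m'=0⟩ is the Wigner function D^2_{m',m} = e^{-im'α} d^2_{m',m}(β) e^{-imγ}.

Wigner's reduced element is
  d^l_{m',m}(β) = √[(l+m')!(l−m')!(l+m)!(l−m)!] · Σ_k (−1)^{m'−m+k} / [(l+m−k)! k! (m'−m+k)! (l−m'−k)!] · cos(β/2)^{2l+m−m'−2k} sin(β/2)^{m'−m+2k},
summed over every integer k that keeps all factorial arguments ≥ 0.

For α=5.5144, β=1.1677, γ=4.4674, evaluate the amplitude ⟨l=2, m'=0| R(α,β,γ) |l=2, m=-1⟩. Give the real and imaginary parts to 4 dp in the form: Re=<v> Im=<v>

D^2_{0,-1}(5.5144,1.1677,4.4674) = e^{-i·0·5.5144}·d^2_{0,-1}(1.1677)·e^{-i·-1·4.4674}. Compute d first:
c=cos(1.1677/2)=0.834347, s=sin(1.1677/2)=0.551240; N=√[2·2·1·6]=4.898979
The bounds max(0,m−m')=0 and min(l+m,l−m')=1 give 2 terms
  k=0: (−1)^1·4.8990/(2)·0.8343^3·0.5512^1 = -0.784253
  k=1: (−1)^2·4.8990/(2)·0.8343^1·0.5512^3 = +0.342330
d^2_{0,-1}(1.1677) = -0.784253 +0.342330 = -0.441923
D = (+1.000000+0.000000i)·(-0.441923)·(-0.242546-0.970140i) = +0.107186+0.428727i

Re=0.1072 Im=0.4287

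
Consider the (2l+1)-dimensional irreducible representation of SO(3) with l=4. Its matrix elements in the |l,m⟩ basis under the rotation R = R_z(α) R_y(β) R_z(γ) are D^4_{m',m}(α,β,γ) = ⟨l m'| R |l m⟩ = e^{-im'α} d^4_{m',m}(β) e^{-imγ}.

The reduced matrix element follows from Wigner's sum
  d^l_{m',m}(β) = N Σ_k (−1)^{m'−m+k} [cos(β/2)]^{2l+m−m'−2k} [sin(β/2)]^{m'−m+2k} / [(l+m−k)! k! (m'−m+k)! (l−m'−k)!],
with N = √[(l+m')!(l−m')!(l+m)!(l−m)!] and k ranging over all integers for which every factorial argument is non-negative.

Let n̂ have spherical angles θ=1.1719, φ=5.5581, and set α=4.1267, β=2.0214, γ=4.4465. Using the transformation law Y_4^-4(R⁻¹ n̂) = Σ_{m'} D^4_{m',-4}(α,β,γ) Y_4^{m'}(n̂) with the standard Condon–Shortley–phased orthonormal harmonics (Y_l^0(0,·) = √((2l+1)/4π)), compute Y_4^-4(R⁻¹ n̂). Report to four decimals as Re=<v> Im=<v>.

Need the full column D^4_{m',-4} for m'=−4..4 at α=4.1267, β=2.0214, γ=4.4465.
cos(β/2)=0.531268, sin(β/2)=0.847204
d^4_{-4,-4}: single k=0 term ⇒ +0.006346;  D = -0.006125+0.001660i
d^4_{-3,-4}: single k=0 term ⇒ -0.028624;  D = -0.009030+0.027162i
d^4_{-2,-4}: single k=0 term ⇒ +0.085396;  D = +0.052636+0.067245i
d^4_{-1,-4}: single k=0 term ⇒ -0.192586;  D = +0.191994-0.015093i
d^4_{0,-4}: single k=0 term ⇒ +0.343364;  D = +0.166795-0.300131i
d^4_{1,-4}: single k=0 term ⇒ -0.489750;  D = -0.225229-0.434887i
d^4_{2,-4}: single k=0 term ⇒ +0.552248;  D = -0.549041-0.059429i
d^4_{3,-4}: single k=0 term ⇒ -0.470733;  D = -0.300912+0.361996i
d^4_{4,-4}: single k=0 term ⇒ +0.265402;  D = +0.076298+0.254198i
Y_4^{m'}(θ=1.1719,φ=5.5581) and Σ D·Y over m':
  (-0.0061+0.0017i)·(-0.3098+0.0762i)  (-0.0090+0.0272i)·(-0.2162+0.3130i)  (+0.0526+0.0672i)·(+0.0019+0.0158i)  (+0.1920-0.0151i)·(-0.2464-0.2183i)  (+0.1668-0.3001i)·(-0.0771+0.0000i)  (-0.2252-0.4349i)·(+0.2464-0.2183i)  (-0.5490-0.0594i)·(+0.0019-0.0158i)  (-0.3009+0.3620i)·(+0.2162+0.3130i)  (+0.0763+0.2542i)·(-0.3098-0.0762i)
Y_4^-4(R⁻¹ n̂) = -0.404232-0.173684i

Re=-0.4042 Im=-0.1737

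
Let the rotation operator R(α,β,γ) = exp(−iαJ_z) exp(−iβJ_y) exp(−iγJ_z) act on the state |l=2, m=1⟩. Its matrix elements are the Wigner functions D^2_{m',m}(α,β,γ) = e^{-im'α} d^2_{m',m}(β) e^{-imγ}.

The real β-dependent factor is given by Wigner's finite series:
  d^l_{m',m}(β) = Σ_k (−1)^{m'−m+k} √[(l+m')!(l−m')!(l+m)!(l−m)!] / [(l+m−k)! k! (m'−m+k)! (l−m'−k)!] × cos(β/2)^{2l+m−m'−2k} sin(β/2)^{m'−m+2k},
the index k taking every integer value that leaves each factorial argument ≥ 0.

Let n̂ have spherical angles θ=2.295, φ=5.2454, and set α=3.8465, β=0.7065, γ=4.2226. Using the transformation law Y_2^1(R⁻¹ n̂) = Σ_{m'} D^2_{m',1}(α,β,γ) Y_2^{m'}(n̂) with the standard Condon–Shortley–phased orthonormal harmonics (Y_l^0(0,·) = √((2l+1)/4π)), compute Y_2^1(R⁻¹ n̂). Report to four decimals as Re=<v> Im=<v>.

Need the full column D^2_{m',1} for m'=−2..2 at α=3.8465, β=0.7065, γ=4.2226.
cos(β/2)=0.938253, sin(β/2)=0.345949
d^2_{-2,1}: single k=3 term ⇒ +0.077694;  D = -0.073532-0.025088i
d^2_{-1,1}: k∈[2..3] ⇒ +0.316072 -0.014323 = +0.301748;  D = +0.280657-0.110831i
d^2_{0,1}: k∈[1..2] ⇒ +0.699919 -0.095155 = +0.604764;  D = -0.284505+0.533663i
d^2_{1,1}: k∈[0..1] ⇒ +0.774962 -0.316072 = +0.458890;  D = -0.097956-0.448314i
d^2_{2,1}: single k=0 term ⇒ -0.571482;  D = -0.454681-0.346203i
Y_2^{m'}(θ=2.295,φ=5.2454) and Σ D·Y over m':
  (-0.0735-0.0251i)·(-0.1048+0.1897i)  (+0.2807-0.1108i)·(-0.1948-0.3302i)  (-0.2845+0.5337i)·(+0.0999+0.0000i)  (-0.0980-0.4483i)·(+0.1948-0.3302i)  (-0.4547-0.3462i)·(-0.1048-0.1897i)
Y_2^1(R⁻¹ n̂) = -0.292373+0.038474i

Re=-0.2924 Im=0.0385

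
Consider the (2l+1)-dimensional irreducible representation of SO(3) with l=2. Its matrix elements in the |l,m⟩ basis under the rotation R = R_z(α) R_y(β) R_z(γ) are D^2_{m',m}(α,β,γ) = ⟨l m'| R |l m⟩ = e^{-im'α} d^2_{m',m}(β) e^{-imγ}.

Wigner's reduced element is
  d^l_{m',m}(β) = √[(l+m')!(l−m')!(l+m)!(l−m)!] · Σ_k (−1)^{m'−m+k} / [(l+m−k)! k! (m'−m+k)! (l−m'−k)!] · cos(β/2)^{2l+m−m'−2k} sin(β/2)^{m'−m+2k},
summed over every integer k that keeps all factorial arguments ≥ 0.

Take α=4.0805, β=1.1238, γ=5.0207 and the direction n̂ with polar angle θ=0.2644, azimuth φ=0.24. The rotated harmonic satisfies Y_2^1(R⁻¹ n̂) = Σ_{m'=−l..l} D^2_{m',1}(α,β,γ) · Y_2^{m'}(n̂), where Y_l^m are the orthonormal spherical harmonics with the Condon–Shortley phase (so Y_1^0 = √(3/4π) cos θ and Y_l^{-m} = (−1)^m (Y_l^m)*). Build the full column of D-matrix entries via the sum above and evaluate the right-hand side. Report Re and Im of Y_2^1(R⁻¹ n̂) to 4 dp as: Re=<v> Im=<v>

Re=0.0824 Im=0.1575

Need the full column D^2_{m',1} for m'=−2..2 at α=4.0805, β=1.1238, γ=5.0207.
cos(β/2)=0.846244, sin(β/2)=0.532795
d^2_{-2,1}: single k=3 term ⇒ +0.255980;  D = -0.255980+0.000331i
d^2_{-1,1}: k∈[2..3] ⇒ +0.609864 -0.080582 = +0.529282;  D = +0.312079-0.427488i
d^2_{0,1}: k∈[1..2] ⇒ +0.790903 -0.313510 = +0.477392;  D = +0.144865+0.454882i
d^2_{1,1}: k∈[0..1] ⇒ +0.512841 -0.609864 = -0.097023;  D = +0.091988+0.030849i
d^2_{2,1}: single k=0 term ⇒ -0.645769;  D = -0.527325+0.372756i
Y_2^{m'}(θ=0.2644,φ=0.24) and Σ D·Y over m':
  (-0.2560+0.0003i)·(+0.0234-0.0122i)  (+0.3121-0.4275i)·(+0.1893-0.0463i)  (+0.1449+0.4549i)·(+0.5662+0.0000i)  (+0.0920+0.0308i)·(-0.1893-0.0463i)  (-0.5273+0.3728i)·(+0.0234+0.0122i)
Y_2^1(R⁻¹ n̂) = +0.082440+0.157488i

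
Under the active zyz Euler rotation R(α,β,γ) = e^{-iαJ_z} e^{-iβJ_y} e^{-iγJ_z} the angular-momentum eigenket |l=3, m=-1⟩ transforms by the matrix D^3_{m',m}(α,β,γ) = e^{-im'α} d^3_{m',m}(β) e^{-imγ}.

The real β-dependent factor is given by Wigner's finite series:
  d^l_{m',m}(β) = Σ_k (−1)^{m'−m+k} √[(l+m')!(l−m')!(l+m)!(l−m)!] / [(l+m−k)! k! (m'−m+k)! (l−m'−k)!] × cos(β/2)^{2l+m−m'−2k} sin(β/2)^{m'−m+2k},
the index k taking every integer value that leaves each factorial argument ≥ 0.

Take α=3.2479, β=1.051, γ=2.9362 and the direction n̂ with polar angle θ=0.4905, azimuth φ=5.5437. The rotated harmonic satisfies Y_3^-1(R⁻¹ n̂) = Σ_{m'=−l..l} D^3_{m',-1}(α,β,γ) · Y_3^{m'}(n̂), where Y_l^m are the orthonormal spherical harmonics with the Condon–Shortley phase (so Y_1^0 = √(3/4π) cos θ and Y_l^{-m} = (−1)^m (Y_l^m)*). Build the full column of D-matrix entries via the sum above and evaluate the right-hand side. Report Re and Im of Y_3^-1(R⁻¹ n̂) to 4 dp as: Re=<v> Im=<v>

Need the full column D^3_{m',-1} for m'=−3..3 at α=3.2479, β=1.051, γ=2.9362.
cos(β/2)=0.865073, sin(β/2)=0.501646
d^3_{-3,-1}: single k=2 term ⇒ +0.545822;  D = +0.542308+0.061834i
d^3_{-2,-1}: k∈[1..2] ⇒ +0.768531 -0.516868 = +0.251663;  D = -0.251656-0.001818i
d^3_{-1,-1}: k∈[0..2] ⇒ +0.419100 -1.127445 +0.284345 = -0.424001;  D = -0.421921+0.041944i
d^3_{0,-1}: k∈[0..2] ⇒ -0.841883 +0.849301 -0.095198 = -0.087781;  D = +0.085936-0.017903i
d^3_{1,-1}: k∈[0..2] ⇒ +0.845584 -0.379126 +0.015936 = +0.482394;  D = +0.459149-0.147939i
d^3_{2,-1}: k∈[0..1] ⇒ -0.516868 +0.086904 = -0.429964;  D = +0.392944-0.174540i
d^3_{3,-1}: single k=0 term ⇒ +0.183544;  D = +0.158888-0.091886i
Y_3^{m'}(θ=0.4905,φ=5.5437) and Σ D·Y over m':
  (+0.5423+0.0618i)·(-0.0263+0.0348i)  (-0.2517-0.0018i)·(+0.0183+0.1992i)  (-0.4219+0.0419i)·(+0.3251+0.2965i)  (+0.0859-0.0179i)·(+0.2931+0.0000i)  (+0.4591-0.1479i)·(-0.3251+0.2965i)  (+0.3929-0.1745i)·(+0.0183-0.1992i)  (+0.1589-0.0919i)·(+0.0263+0.0348i)
Y_3^-1(R⁻¹ n̂) = -0.270682-0.043772i

Re=-0.2707 Im=-0.0438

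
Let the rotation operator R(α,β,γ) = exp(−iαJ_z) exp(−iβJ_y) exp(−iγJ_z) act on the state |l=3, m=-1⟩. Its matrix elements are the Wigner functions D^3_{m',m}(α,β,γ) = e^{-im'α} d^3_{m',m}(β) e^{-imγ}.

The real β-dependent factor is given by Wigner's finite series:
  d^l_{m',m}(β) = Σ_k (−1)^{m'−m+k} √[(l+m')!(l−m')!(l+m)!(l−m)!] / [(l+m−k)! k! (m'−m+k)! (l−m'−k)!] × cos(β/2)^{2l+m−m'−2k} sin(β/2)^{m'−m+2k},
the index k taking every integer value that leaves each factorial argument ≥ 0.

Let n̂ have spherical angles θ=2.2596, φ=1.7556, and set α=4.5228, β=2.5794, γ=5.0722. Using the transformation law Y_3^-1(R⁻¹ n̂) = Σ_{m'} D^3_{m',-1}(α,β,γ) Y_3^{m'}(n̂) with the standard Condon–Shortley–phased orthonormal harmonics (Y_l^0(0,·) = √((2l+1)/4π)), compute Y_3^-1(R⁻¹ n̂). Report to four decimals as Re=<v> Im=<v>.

Re=-0.1700 Im=0.2238

Need the full column D^3_{m',-1} for m'=−3..3 at α=4.5228, β=2.5794, γ=5.0722.
cos(β/2)=0.277409, sin(β/2)=0.960752
d^3_{-3,-1}: single k=2 term ⇒ +0.021171;  D = +0.020711-0.004392i
d^3_{-2,-1}: k∈[1..2] ⇒ +0.004991 -0.119736 = -0.114745;  D = -0.002222-0.114723i
d^3_{-1,-1}: k∈[0..2] ⇒ +0.000456 -0.043732 +0.393403 = +0.350127;  D = -0.345067-0.059312i
d^3_{0,-1}: k∈[0..2] ⇒ -0.005468 +0.196747 -0.786625 = -0.595346;  D = -0.209620+0.557222i
d^3_{1,-1}: k∈[0..2] ⇒ +0.032799 -0.524537 +0.786443 = +0.294705;  D = +0.251335+0.153888i
d^3_{2,-1}: k∈[0..1] ⇒ -0.119736 +0.718087 = +0.598350;  D = -0.403014+0.442271i
d^3_{3,-1}: single k=0 term ⇒ +0.253941;  D = -0.152104-0.203348i
Y_3^{m'}(θ=2.2596,φ=1.7556) and Σ D·Y over m':
  (+0.0207-0.0044i)·(+0.1011+0.1632i)  (-0.0022-0.1147i)·(+0.3610-0.1399i)  (-0.3451-0.0593i)·(-0.0468-0.2502i)  (-0.2096+0.5572i)·(+0.2324+0.0000i)  (+0.2513+0.1539i)·(+0.0468-0.2502i)  (-0.4030+0.4423i)·(+0.3610+0.1399i)  (-0.1521-0.2033i)·(-0.1011+0.1632i)
Y_3^-1(R⁻¹ n̂) = -0.169998+0.223796i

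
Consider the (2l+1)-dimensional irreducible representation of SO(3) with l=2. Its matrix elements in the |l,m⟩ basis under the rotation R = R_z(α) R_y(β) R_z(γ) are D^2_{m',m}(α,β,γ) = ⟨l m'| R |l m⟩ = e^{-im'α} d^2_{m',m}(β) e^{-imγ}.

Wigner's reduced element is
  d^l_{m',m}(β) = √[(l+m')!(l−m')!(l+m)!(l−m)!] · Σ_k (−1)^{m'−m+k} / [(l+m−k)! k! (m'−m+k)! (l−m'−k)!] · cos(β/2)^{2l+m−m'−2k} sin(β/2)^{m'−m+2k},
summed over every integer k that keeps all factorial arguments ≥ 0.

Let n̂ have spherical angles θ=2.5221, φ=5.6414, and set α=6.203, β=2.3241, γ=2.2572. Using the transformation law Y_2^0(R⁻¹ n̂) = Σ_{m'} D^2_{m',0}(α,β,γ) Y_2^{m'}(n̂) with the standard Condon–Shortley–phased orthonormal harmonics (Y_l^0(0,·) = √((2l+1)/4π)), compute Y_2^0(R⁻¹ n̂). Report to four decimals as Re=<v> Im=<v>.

Need the full column D^2_{m',0} for m'=−2..2 at α=6.203, β=2.3241, γ=2.2572.
cos(β/2)=0.397459, sin(β/2)=0.917620
d^2_{-2,0}: single k=2 term ⇒ +0.325827;  D = +0.321646-0.052029i
d^2_{-1,0}: k∈[1..2] ⇒ +0.141129 -0.752240 = -0.611111;  D = -0.609148+0.048950i
d^2_{0,0}: k∈[0..2] ⇒ +0.024956 -0.532072 +0.709008 = +0.201891;  D = +0.201891+0.000000i
d^2_{1,0}: k∈[0..1] ⇒ -0.141129 +0.752240 = +0.611111;  D = +0.609148+0.048950i
d^2_{2,0}: single k=0 term ⇒ +0.325827;  D = +0.321646+0.052029i
Y_2^{m'}(θ=2.5221,φ=5.6414) and Σ D·Y over m':
  (+0.3216-0.0520i)·(+0.0369+0.1249i)  (-0.6091+0.0489i)·(-0.2925-0.2186i)  (+0.2019+0.0000i)·(+0.3118+0.0000i)  (+0.6091+0.0489i)·(+0.2925-0.2186i)  (+0.3216+0.0520i)·(+0.0369-0.1249i)
Y_2^0(R⁻¹ n̂) = +0.477480+0.000000i

Re=0.4775 Im=0.0000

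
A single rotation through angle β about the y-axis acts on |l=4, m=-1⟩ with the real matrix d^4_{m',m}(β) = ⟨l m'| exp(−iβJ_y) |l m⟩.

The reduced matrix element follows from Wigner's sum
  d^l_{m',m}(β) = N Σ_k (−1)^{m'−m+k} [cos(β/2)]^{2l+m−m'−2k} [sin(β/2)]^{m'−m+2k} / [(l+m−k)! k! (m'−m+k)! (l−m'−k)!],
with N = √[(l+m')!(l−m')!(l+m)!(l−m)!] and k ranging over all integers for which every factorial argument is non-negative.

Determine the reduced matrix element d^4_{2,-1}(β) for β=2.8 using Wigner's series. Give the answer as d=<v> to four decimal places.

d^4_{2,-1}(β=2.8) via Wigner's sum:
Half-angle: c=0.169967, s=0.985450. N=√(720·2·6·120)=1018.233765
k∈{0,1,2} keeps every argument non-negative
  k=0: (−1)^3·1018.2338/(72)·0.1700^5·0.9854^3 = -0.001920
  k=1: (−1)^4·1018.2338/(48)·0.1700^3·0.9854^5 = +0.096800
  k=2: (−1)^5·1018.2338/(240)·0.1700^1·0.9854^7 = -0.650793
d^4_{2,-1}(2.8) = -0.001920 +0.096800 -0.650793 = -0.555913

d=-0.5559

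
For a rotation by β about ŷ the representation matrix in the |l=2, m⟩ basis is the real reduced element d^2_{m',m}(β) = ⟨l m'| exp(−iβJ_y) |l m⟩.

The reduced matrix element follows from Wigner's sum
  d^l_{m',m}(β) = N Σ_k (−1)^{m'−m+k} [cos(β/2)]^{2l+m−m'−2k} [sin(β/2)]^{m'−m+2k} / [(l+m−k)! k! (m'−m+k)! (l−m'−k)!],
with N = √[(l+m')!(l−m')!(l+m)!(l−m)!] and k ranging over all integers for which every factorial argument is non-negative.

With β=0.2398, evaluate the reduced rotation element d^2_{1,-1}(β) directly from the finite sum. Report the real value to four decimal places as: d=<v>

d=0.0421

d^2_{1,-1}(β=0.2398) via Wigner's sum:
With c≡cos(β/2)=0.992821 and s≡sin(β/2)=0.119613, N=[6·1·1·6]^{1/2}=6.000000
k∈{0,1} keeps every argument non-negative
  k=0: (−1)^2·6.0000/(2)·0.9928^2·0.1196^2 = +0.042308
  k=1: (−1)^3·6.0000/(6)·0.9928^0·0.1196^4 = -0.000205
d^2_{1,-1}(0.2398) = +0.042308 -0.000205 = +0.042103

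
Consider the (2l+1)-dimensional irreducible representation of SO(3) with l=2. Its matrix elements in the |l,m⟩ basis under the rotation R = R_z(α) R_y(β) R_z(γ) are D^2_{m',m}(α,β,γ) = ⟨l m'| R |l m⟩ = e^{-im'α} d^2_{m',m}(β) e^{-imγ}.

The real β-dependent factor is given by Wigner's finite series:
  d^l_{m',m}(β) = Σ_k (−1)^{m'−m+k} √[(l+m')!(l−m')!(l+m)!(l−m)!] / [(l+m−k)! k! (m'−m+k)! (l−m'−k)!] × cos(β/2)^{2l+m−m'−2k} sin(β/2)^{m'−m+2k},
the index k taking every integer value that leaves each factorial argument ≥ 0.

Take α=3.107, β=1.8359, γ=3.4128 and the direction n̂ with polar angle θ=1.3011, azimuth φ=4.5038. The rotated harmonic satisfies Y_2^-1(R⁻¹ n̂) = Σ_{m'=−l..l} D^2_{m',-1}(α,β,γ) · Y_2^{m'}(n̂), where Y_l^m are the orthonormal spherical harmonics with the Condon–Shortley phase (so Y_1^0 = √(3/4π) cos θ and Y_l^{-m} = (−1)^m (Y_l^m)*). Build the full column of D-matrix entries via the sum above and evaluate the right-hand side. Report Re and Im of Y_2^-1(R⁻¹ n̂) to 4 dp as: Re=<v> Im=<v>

Need the full column D^2_{m',-1} for m'=−2..2 at α=3.107, β=1.8359, γ=3.4128.
cos(β/2)=0.607450, sin(β/2)=0.794358
d^2_{-2,-1}: single k=1 term ⇒ +0.356105;  D = -0.348862-0.071453i
d^2_{-1,-1}: k∈[0..1] ⇒ +0.136158 -0.698513 = -0.562356;  D = -0.546687-0.131824i
d^2_{0,-1}: k∈[0..1] ⇒ -0.436137 +0.745822 = +0.309684;  D = -0.298365-0.082963i
d^2_{1,-1}: k∈[0..1] ⇒ +0.698513 -0.398167 = +0.300346;  D = +0.286412+0.090421i
d^2_{2,-1}: single k=0 term ⇒ -0.608961;  D = +0.574021+0.203306i
Y_2^{m'}(θ=1.3011,φ=4.5038) and Σ D·Y over m':
  (-0.3489-0.0715i)·(-0.3281-0.1454i)  (-0.5467-0.1318i)·(-0.0411+0.1941i)  (-0.2984-0.0830i)·(-0.2482+0.0000i)  (+0.2864+0.0904i)·(+0.0411+0.1941i)  (+0.5740+0.2033i)·(-0.3281+0.1454i)
Y_2^-1(R⁻¹ n̂) = +0.002505+0.070136i

Re=0.0025 Im=0.0701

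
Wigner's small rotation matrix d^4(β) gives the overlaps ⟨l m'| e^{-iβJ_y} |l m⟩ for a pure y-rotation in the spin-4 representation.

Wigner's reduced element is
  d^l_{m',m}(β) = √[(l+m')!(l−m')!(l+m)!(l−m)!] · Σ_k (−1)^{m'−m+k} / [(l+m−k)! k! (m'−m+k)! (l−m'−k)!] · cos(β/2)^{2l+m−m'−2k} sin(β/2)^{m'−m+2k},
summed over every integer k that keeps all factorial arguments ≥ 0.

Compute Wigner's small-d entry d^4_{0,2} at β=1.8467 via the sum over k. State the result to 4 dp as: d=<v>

d^4_{0,2}(β=1.8467) via Wigner's sum:
Half-angle: c=0.603151, s=0.797627. N=√(24·24·720·2)=910.735966
k∈{2,3,4} keeps every argument non-negative
  k=2: (−1)^0·910.7360/(96)·0.6032^6·0.7976^2 = +0.290589
  k=3: (−1)^1·910.7360/(36)·0.6032^4·0.7976^4 = -1.355171
  k=4: (−1)^2·910.7360/(96)·0.6032^2·0.7976^6 = +0.888734
d^4_{0,2}(1.8467) = +0.290589 -1.355171 +0.888734 = -0.175848

d=-0.1758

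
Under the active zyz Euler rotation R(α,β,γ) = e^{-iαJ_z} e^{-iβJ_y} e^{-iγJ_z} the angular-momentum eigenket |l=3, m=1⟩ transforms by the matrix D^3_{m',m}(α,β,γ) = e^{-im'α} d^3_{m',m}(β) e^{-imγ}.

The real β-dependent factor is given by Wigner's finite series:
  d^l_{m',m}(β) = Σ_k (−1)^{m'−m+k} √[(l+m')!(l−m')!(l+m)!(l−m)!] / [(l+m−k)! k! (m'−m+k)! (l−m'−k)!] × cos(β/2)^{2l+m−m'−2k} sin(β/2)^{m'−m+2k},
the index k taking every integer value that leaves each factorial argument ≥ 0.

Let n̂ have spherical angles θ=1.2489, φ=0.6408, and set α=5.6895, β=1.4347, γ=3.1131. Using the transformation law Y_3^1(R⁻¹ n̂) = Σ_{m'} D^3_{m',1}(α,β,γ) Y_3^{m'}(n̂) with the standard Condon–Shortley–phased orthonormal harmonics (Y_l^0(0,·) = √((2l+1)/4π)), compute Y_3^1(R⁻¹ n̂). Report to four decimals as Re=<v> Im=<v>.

Re=0.0361 Im=-0.1080

Need the full column D^3_{m',1} for m'=−3..3 at α=5.6895, β=1.4347, γ=3.1131.
cos(β/2)=0.753550, sin(β/2)=0.657390
d^3_{-3,1}: single k=4 term ⇒ +0.410736;  D = +0.074248+0.403970i
d^3_{-2,1}: k∈[3..4] ⇒ +0.768841 -0.292569 = +0.476272;  D = -0.190684+0.436434i
d^3_{-1,1}: k∈[2..4] ⇒ +0.836078 -0.848413 +0.080712 = +0.068377;  D = -0.057744+0.036622i
d^3_{0,1}: k∈[1..3] ⇒ +0.553319 -1.263334 +0.320493 = -0.389522;  D = +0.389364+0.011097i
d^3_{1,1}: k∈[0..2] ⇒ +0.183094 -1.114771 +0.636310 = -0.295367;  D = +0.240019+0.172142i
d^3_{2,1}: k∈[0..1] ⇒ -0.505109 +0.768841 = +0.263732;  D = -0.091654-0.247294i
d^3_{3,1}: single k=0 term ⇒ +0.539686;  D = +0.127631-0.524377i
Y_3^{m'}(θ=1.2489,φ=0.6408) and Σ D·Y over m':
  (+0.0742+0.4040i)·(-0.1227-0.3344i)  (-0.1907+0.4364i)·(+0.0830-0.2789i)  (-0.0577+0.0366i)·(-0.1228+0.0916i)  (+0.3894+0.0111i)·(-0.2951+0.0000i)  (+0.2400+0.1721i)·(+0.1228+0.0916i)  (-0.0917-0.2473i)·(+0.0830+0.2789i)  (+0.1276-0.5244i)·(+0.1227-0.3344i)
Y_3^1(R⁻¹ n̂) = +0.036076-0.108021i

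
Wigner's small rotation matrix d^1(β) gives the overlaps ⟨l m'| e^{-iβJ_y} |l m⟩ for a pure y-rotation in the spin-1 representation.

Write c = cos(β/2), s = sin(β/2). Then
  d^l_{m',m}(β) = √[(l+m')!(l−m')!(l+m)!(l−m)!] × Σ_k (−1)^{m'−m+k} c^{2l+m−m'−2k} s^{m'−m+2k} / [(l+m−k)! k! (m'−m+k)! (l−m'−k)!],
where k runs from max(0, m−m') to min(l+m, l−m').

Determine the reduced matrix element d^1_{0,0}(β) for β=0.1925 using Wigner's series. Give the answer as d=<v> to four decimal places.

d=0.9815

d^1_{0,0}(β=0.1925) via Wigner's sum:
With c≡cos(β/2)=0.995372 and s≡sin(β/2)=0.096101, N=[1·1·1·1]^{1/2}=1.000000
k∈{0,1} keeps every argument non-negative
  k=0: (−1)^0·1.0000/(1)·0.9954^2·0.0961^0 = +0.990765
  k=1: (−1)^1·1.0000/(1)·0.9954^0·0.0961^2 = -0.009235
d^1_{0,0}(0.1925) = +0.990765 -0.009235 = +0.981529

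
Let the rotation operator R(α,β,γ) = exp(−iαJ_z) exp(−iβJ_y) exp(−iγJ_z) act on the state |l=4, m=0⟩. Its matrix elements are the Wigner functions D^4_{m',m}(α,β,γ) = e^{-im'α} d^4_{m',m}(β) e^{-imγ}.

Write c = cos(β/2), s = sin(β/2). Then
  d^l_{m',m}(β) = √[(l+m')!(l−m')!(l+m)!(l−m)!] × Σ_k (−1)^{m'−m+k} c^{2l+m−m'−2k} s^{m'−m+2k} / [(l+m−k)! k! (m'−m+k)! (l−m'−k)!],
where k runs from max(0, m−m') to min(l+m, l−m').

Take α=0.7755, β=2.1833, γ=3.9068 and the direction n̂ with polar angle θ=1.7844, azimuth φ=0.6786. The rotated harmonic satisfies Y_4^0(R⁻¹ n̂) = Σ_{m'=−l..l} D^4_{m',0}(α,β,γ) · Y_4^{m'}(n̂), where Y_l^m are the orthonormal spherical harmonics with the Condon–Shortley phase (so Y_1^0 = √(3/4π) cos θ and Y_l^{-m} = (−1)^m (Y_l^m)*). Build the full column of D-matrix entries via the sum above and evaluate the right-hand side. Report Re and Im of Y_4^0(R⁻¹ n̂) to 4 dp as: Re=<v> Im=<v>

Need the full column D^4_{m',0} for m'=−4..4 at α=0.7755, β=2.1833, γ=3.9068.
cos(β/2)=0.461022, sin(β/2)=0.887389
d^4_{-4,0}: single k=4 term ⇒ +0.234364;  D = -0.234180+0.009277i
d^4_{-3,0}: k∈[3..4] ⇒ +0.172192 -0.637967 = -0.465775;  D = +0.319429-0.338986i
d^4_{-2,0}: k∈[2..4] ⇒ +0.071726 -0.708650 +0.984573 = +0.347649;  D = +0.006882+0.347581i
d^4_{-1,0}: k∈[1..4] ⇒ +0.017566 -0.390495 +1.446773 -0.893376 = +0.180469;  D = +0.128867+0.126341i
d^4_{0,0}: k∈[0..4] ⇒ +0.002041 -0.120970 +1.008426 -1.660529 +0.384513 = -0.386519;  D = -0.386519+0.000000i
d^4_{1,0}: k∈[0..3] ⇒ -0.017566 +0.390495 -1.446773 +0.893376 = -0.180469;  D = -0.128867+0.126341i
d^4_{2,0}: k∈[0..2] ⇒ +0.071726 -0.708650 +0.984573 = +0.347649;  D = +0.006882-0.347581i
d^4_{3,0}: k∈[0..1] ⇒ -0.172192 +0.637967 = +0.465775;  D = -0.319429-0.338986i
d^4_{4,0}: single k=0 term ⇒ +0.234364;  D = -0.234180-0.009277i
Y_4^{m'}(θ=1.7844,φ=0.6786) and Σ D·Y over m':
  (-0.2342+0.0093i)·(-0.3674-0.1672i)  (+0.3194-0.3390i)·(+0.1111+0.2214i)  (+0.0069+0.3476i)·(-0.0464+0.2140i)  (+0.1289+0.1263i)·(+0.2049-0.1652i)  (-0.3865+0.0000i)·(+0.1822+0.0000i)  (-0.1289+0.1263i)·(-0.2049-0.1652i)  (+0.0069-0.3476i)·(-0.0464-0.2140i)  (-0.3194-0.3390i)·(-0.1111+0.2214i)  (-0.2342-0.0093i)·(-0.3674+0.1672i)
Y_4^0(R⁻¹ n̂) = +0.270891-0.000000i

Re=0.2709 Im=0.0000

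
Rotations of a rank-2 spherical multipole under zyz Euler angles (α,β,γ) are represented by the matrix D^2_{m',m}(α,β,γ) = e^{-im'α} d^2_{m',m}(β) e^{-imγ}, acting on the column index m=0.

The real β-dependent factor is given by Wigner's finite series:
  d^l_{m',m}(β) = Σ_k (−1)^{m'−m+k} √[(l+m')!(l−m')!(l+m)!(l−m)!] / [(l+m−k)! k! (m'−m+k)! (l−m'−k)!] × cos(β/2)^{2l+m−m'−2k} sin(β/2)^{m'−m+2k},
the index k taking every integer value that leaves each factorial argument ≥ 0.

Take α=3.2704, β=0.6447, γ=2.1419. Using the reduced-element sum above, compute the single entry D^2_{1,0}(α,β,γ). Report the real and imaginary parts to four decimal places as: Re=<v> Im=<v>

Re=0.5834 Im=-0.0756

D^2_{1,0}(3.2704,0.6447,2.1419) = e^{-i·1·3.2704}·d^2_{1,0}(0.6447)·e^{-i·0·2.1419}. Compute d first:
c=cos(0.6447/2)=0.948494, s=sin(0.6447/2)=0.316796; N=√[6·1·2·2]=4.898979
The bounds max(0,m−m')=0 and min(l+m,l−m')=1 give 2 terms
  k=0: (−1)^1·4.8990/(2)·0.9485^3·0.3168^1 = -0.662154
  k=1: (−1)^2·4.8990/(2)·0.9485^1·0.3168^3 = +0.073867
d^2_{1,0}(0.6447) = -0.662154 +0.073867 = -0.588287
Phases: e^{-i·(1)·3.2704}=-0.991716+0.128451i, e^{-i·(0)·2.1419}=+1.000000+0.000000i ⇒ D=+0.583413-0.075566i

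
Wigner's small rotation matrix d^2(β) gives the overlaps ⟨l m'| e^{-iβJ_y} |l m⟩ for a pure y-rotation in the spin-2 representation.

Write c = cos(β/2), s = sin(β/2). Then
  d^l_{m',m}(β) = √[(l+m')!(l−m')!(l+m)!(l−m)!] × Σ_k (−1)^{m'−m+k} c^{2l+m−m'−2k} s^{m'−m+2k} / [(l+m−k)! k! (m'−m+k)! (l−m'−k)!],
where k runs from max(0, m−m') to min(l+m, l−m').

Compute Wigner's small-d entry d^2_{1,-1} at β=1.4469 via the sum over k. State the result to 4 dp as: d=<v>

d^2_{1,-1}(β=1.4469) via Wigner's sum:
With c≡cos(β/2)=0.749526 and s≡sin(β/2)=0.661974, N=[6·1·1·6]^{1/2}=6.000000
k: max(0,(-1)−(1))=0 … min(2+(-1),2−(1))=1
  k=0: (−1)^2·6.0000/(2)·0.7495^2·0.6620^2 = +0.738546
  k=1: (−1)^3·6.0000/(6)·0.7495^0·0.6620^4 = -0.192028
d^2_{1,-1}(1.4469) = +0.738546 -0.192028 = +0.546518

d=0.5465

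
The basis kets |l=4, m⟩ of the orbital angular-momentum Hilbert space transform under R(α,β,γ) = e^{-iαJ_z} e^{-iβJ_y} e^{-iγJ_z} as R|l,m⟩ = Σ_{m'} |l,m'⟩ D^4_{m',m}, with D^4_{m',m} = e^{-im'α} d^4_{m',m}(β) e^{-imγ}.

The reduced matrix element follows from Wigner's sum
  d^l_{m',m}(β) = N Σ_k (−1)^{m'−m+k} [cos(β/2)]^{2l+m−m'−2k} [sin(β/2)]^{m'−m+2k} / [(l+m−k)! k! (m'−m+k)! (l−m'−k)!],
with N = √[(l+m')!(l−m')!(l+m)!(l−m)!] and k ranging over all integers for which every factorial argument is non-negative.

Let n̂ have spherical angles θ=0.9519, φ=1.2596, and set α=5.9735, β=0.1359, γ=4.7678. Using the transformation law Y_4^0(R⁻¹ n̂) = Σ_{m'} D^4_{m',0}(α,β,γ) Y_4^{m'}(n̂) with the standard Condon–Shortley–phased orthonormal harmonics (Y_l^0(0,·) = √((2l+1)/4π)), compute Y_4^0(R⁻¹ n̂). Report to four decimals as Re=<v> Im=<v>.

Need the full column D^4_{m',0} for m'=−4..4 at α=5.9735, β=0.1359, γ=4.7678.
cos(β/2)=0.997692, sin(β/2)=0.067898
d^4_{-4,0}: single k=4 term ⇒ +0.000176;  D = +0.000057-0.000167i
d^4_{-3,0}: k∈[3..4] ⇒ +0.003661 -0.000017 = +0.003644;  D = +0.002181-0.002919i
d^4_{-2,0}: k∈[2..4] ⇒ +0.043133 -0.000533 +0.000001 = +0.042601;  D = +0.034688-0.024731i
d^4_{-1,0}: k∈[1..4] ⇒ +0.298777 -0.008303 +0.000038 -0.000000 = +0.290512;  D = +0.276693-0.088536i
d^4_{0,0}: k∈[0..4] ⇒ +0.981687 -0.072746 +0.000758 -0.000002 +0.000000 = +0.909697;  D = +0.909697+0.000000i
d^4_{1,0}: k∈[0..3] ⇒ -0.298777 +0.008303 -0.000038 +0.000000 = -0.290512;  D = -0.276693-0.088536i
d^4_{2,0}: k∈[0..2] ⇒ +0.043133 -0.000533 +0.000001 = +0.042601;  D = +0.034688+0.024731i
d^4_{3,0}: k∈[0..1] ⇒ -0.003661 +0.000017 = -0.003644;  D = -0.002181-0.002919i
d^4_{4,0}: single k=0 term ⇒ +0.000176;  D = +0.000057+0.000167i
Y_4^{m'}(θ=0.9519,φ=1.2596) and Σ D·Y over m':
  (+0.0001-0.0002i)·(+0.0624+0.1845i)  (+0.0022-0.0029i)·(-0.3154+0.2335i)  (+0.0347-0.0247i)·(-0.2445-0.1754i)  (+0.2767-0.0885i)·(-0.0441+0.1371i)  (+0.9097+0.0000i)·(-0.3313+0.0000i)  (-0.2767-0.0885i)·(+0.0441+0.1371i)  (+0.0347+0.0247i)·(-0.2445+0.1754i)  (-0.0022-0.0029i)·(+0.3154+0.2335i)  (+0.0001+0.0002i)·(+0.0624-0.1845i)
Y_4^0(R⁻¹ n̂) = -0.327135+0.000000i

Re=-0.3271 Im=0.0000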